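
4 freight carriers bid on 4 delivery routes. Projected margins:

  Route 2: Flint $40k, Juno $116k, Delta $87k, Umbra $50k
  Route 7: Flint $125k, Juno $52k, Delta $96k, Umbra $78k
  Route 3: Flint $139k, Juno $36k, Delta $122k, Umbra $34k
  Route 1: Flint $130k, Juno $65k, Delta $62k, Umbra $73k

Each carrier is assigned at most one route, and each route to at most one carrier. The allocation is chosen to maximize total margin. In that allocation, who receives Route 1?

Flint receives Route 1.

Optimal: Flint→Route 1 ($130k), Juno→Route 2 ($116k), Delta→Route 3 ($122k), Umbra→Route 7 ($78k) — total 130+116+122+78 = $446k.
Max-entry greedy (repeatedly take the single best remaining cell) gives $424k, worse by 22.
Flint's own top route is Route 3 ($139k), but forcing Flint→Route 3 and reassigning the rest optimally gives only $424k — worse by 22.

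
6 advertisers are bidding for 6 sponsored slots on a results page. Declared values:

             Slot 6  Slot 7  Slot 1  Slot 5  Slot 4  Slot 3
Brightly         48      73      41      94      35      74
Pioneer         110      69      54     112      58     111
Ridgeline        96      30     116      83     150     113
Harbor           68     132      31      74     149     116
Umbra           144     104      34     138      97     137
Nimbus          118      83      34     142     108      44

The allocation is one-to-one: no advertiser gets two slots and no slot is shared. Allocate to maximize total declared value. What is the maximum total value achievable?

Optimal: Brightly→Slot 7 ($73), Pioneer→Slot 3 ($111), Ridgeline→Slot 1 ($116), Harbor→Slot 4 ($149), Umbra→Slot 6 ($144), Nimbus→Slot 5 ($142) — total 73+111+116+149+144+142 = $735.
Column-greedy (each slot in turn goes to its best remaining advertiser) gives $666, worse by 69.
Next-best assignment: Brightly→Slot 7, Pioneer→Slot 6, Ridgeline→Slot 1, Harbor→Slot 4, Umbra→Slot 3, Nimbus→Slot 5 = $727.
Swapping Harbor↔Umbra (Harbor→Slot 6 $68, Umbra→Slot 4 $97) loses 128.
Every other assignment is strictly worse.

Max total: $735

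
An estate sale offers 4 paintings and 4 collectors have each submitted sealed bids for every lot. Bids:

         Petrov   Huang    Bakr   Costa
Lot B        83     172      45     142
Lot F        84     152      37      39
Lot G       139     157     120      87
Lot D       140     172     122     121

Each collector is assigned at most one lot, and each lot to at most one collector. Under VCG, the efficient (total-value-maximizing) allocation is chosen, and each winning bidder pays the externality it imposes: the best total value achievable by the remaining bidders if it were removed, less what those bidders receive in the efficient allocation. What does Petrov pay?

Petrov pays $18.

Efficient allocation: Petrov→Lot G ($139), Huang→Lot F ($152), Bakr→Lot D ($122), Costa→Lot B ($142); total welfare W = $555.
Petrov receives Lot G at value $139, so the others get W − 139 = $416.
Without Petrov: best allocation of the remaining 3 bidders over all 4 lots is Huang→Lot D ($172), Bakr→Lot G ($120), Costa→Lot B ($142), total $434.
VCG payment = (others' best without Petrov) − (others' welfare with Petrov) = 434 − 416 = $18.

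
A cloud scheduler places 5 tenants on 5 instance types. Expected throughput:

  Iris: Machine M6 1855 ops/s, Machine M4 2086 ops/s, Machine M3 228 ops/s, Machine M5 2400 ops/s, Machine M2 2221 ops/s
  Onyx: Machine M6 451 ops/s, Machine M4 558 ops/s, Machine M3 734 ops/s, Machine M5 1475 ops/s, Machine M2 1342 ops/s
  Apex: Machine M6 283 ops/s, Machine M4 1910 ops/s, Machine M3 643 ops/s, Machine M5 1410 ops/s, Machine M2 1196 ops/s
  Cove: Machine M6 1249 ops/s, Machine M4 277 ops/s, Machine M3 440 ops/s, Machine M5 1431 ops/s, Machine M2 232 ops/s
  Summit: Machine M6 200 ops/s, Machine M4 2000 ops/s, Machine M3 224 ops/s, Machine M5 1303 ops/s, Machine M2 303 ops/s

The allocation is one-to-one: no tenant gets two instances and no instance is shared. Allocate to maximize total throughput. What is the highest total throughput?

Optimal: Iris→Machine M5 (2400 ops/s), Onyx→Machine M2 (1342 ops/s), Apex→Machine M3 (643 ops/s), Cove→Machine M6 (1249 ops/s), Summit→Machine M4 (2000 ops/s) — total 2400+1342+643+1249+2000 = 7634 ops/s.
Column-greedy (each instance in turn goes to its best remaining tenant) gives 7216 ops/s, worse by 418.
No other one-to-one assignment exceeds 7634 ops/s.

Maximum total: 7634 ops/s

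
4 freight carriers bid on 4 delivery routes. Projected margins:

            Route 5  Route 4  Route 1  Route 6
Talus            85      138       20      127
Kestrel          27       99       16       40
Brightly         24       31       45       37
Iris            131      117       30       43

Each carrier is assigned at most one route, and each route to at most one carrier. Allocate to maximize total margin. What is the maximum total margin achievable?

This is a one-to-one assignment (maximum-weight bipartite matching).
Optimal: Talus→Route 6 ($127k), Kestrel→Route 4 ($99k), Brightly→Route 1 ($45k), Iris→Route 5 ($131k) — total 127+99+45+131 = $402k.
Column-greedy (each route in turn goes to its best remaining carrier) gives $354k, worse by 48.
Next-best assignment: Talus→Route 4, Kestrel→Route 6, Brightly→Route 1, Iris→Route 5 = $354k.
Swapping Brightly↔Talus (Brightly→Route 6 $37k, Talus→Route 1 $20k) loses 115.
Every other assignment is strictly worse.

Max total: $402k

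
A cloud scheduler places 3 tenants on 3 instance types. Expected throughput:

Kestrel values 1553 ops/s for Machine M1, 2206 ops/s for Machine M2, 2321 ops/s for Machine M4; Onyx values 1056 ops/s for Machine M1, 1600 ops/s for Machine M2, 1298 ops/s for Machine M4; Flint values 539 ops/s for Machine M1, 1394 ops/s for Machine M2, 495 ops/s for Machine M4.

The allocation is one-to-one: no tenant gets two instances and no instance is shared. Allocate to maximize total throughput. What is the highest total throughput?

Optimal: Kestrel→Machine M4 (2321 ops/s), Onyx→Machine M1 (1056 ops/s), Flint→Machine M2 (1394 ops/s) — total 2321+1056+1394 = 4771 ops/s.
Column-greedy (each instance in turn goes to its best remaining tenant) gives 3648 ops/s, worse by 1123.

Max total: 4771 ops/s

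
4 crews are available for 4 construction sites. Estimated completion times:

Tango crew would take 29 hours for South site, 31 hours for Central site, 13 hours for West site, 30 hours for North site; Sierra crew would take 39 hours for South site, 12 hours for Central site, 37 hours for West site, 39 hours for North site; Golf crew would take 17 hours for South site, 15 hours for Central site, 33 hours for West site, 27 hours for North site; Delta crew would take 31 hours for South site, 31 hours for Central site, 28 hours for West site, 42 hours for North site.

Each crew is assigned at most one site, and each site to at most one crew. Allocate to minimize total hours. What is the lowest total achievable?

Optimal: Tango crew→West site (13 hours), Sierra crew→Central site (12 hours), Golf crew→North site (27 hours), Delta crew→South site (31 hours) — total 13+12+27+31 = 83 hours.
Min-entry greedy (repeatedly take the single cheapest remaining cell) gives 84 hours, worse by 1.
No other one-to-one assignment undercuts 83 hours.

Minimum total: 83 hours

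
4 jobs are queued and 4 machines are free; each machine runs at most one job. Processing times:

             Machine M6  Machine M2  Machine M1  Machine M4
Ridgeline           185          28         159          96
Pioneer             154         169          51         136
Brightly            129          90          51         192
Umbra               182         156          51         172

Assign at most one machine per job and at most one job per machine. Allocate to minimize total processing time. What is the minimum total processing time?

Optimal: Ridgeline→Machine M2 (28 min), Pioneer→Machine M4 (136 min), Brightly→Machine M6 (129 min), Umbra→Machine M1 (51 min) — total 28+136+129+51 = 344 min.
Row-greedy (each job in turn takes its cheapest remaining machine) gives 380 min, worse by 36.
Next-best assignment: Ridgeline→Machine M2, Pioneer→Machine M1, Brightly→Machine M6, Umbra→Machine M4 = 380 min.
Checked against all permutations: 344 min is optimal.

Min total: 344 min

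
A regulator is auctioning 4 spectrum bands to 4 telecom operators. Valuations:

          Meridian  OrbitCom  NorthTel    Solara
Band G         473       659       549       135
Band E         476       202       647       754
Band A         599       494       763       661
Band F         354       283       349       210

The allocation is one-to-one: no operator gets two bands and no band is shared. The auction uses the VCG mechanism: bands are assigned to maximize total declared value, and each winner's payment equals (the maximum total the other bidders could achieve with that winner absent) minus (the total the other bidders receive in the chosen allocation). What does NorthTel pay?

NorthTel pays $245M.

Efficient allocation: Meridian→Band F ($354M), OrbitCom→Band G ($659M), NorthTel→Band A ($763M), Solara→Band E ($754M); total welfare W = $2530M.
NorthTel receives Band A at value $763M, so the others get W − 763 = $1767M.
Without NorthTel: best allocation of the remaining 3 bidders over all 4 bands is Meridian→Band A ($599M), OrbitCom→Band G ($659M), Solara→Band E ($754M), total $2012M.
VCG payment = (others' best without NorthTel) − (others' welfare with NorthTel) = 2012 − 1767 = $245M.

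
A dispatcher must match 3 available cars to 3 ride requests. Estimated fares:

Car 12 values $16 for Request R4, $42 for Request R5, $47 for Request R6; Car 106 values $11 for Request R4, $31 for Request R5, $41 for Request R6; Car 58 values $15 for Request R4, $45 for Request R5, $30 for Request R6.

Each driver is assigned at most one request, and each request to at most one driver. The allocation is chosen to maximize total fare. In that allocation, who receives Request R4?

Car 106 receives Request R4.

Optimal: Car 12→Request R6 ($47), Car 106→Request R4 ($11), Car 58→Request R5 ($45) — total 47+11+45 = $103.
Column-greedy (each request in turn goes to its best remaining driver) gives $102, worse by 1.
Next-best assignment: Car 12→Request R4, Car 106→Request R6, Car 58→Request R5 = $102.
Car 106's own top request is Request R6 ($41), but forcing Car 106→Request R6 and reassigning the rest optimally gives only $102 — worse by 1.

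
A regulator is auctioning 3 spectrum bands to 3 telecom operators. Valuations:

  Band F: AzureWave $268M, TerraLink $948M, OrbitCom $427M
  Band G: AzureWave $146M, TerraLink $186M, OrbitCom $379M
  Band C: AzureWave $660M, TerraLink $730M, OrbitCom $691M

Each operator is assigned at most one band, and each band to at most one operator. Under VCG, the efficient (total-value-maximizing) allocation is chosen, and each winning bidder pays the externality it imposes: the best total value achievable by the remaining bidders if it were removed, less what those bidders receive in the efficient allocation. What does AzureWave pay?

Efficient allocation: AzureWave→Band C ($660M), TerraLink→Band F ($948M), OrbitCom→Band G ($379M); total welfare W = $1987M.
AzureWave receives Band C at value $660M, so the others get W − 660 = $1327M.
Without AzureWave: best allocation of the remaining 2 bidders over all 3 bands is TerraLink→Band F ($948M), OrbitCom→Band C ($691M), total $1639M.
VCG payment = (others' best without AzureWave) − (others' welfare with AzureWave) = 1639 − 1327 = $312M.

AzureWave pays $312M.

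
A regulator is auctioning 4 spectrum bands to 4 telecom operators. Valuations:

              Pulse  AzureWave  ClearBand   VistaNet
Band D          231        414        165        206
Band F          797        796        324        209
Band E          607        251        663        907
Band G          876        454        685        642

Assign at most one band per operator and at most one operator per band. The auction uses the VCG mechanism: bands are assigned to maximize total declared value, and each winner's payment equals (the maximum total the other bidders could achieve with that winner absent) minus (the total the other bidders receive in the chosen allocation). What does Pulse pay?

Pulse pays $382M.

Efficient allocation: Pulse→Band F ($797M), AzureWave→Band D ($414M), ClearBand→Band G ($685M), VistaNet→Band E ($907M); total welfare W = $2803M.
Pulse receives Band F at value $797M, so the others get W − 797 = $2006M.
Without Pulse: best allocation of the remaining 3 bidders over all 4 bands is AzureWave→Band F ($796M), ClearBand→Band G ($685M), VistaNet→Band E ($907M), total $2388M.
VCG payment = (others' best without Pulse) − (others' welfare with Pulse) = 2388 − 2006 = $382M.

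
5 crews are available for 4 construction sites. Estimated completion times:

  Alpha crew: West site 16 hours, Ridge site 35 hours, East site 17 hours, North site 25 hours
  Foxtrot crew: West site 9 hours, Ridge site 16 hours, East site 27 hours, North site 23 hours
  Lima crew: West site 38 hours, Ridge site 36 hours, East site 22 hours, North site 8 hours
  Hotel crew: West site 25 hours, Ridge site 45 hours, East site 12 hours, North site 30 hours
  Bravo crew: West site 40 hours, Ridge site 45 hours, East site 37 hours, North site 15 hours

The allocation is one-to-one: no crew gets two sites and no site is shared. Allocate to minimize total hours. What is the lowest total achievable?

Min total: 52 hours

Optimal: Alpha crew→West site (16 hours), Foxtrot crew→Ridge site (16 hours), Hotel crew→East site (12 hours), Lima crew→North site (8 hours) — total 16+16+12+8 = 52 hours.
Min-entry greedy (repeatedly take the single cheapest remaining cell) gives 64 hours, worse by 12.
Swapping Hotel crew↔Lima crew (Hotel crew→North site 30 hours, Lima crew→East site 22 hours) adds 32.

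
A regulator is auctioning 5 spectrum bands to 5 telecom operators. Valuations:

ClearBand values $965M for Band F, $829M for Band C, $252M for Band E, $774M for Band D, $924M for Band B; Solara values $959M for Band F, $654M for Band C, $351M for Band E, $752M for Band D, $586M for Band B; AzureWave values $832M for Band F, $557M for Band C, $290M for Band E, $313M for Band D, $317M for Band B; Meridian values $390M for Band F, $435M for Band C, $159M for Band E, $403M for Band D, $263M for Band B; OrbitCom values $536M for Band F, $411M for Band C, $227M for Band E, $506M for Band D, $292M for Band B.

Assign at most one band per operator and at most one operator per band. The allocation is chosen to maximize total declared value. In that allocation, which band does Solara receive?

Solara receives Band D.

Optimal: ClearBand→Band B ($924M), Solara→Band D ($752M), AzureWave→Band F ($832M), Meridian→Band C ($435M), OrbitCom→Band E ($227M) — total 924+752+832+435+227 = $3170M.
Column-greedy (each band in turn goes to its best remaining operator) gives $2678M, worse by 492.
Next-best assignment: ClearBand→Band B, Solara→Band F, AzureWave→Band E, Meridian→Band C, OrbitCom→Band D = $3114M.
Swapping OrbitCom↔Solara (OrbitCom→Band D $506M, Solara→Band E $351M) loses 122.
Solara's own top band is Band F ($959M), but forcing Solara→Band F and reassigning the rest optimally gives only $3114M — worse by 56.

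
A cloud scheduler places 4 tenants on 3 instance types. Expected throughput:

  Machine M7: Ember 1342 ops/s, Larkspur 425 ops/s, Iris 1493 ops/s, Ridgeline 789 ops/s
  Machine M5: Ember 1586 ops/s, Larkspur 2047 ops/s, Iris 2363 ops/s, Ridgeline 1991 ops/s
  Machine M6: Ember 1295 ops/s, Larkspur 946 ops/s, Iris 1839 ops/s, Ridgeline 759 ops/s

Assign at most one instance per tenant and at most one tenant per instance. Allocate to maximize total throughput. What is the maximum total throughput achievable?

Maximum total: 5228 ops/s

Optimal: Ember→Machine M7 (1342 ops/s), Larkspur→Machine M5 (2047 ops/s), Iris→Machine M6 (1839 ops/s) — total 1342+2047+1839 = 5228 ops/s.
Next-best assignment: Ember→Machine M7, Ridgeline→Machine M5, Iris→Machine M6 = 5172 ops/s.
Swapping Ember↔Larkspur (Ember→Machine M5 1586 ops/s, Larkspur→Machine M7 425 ops/s) loses 1378.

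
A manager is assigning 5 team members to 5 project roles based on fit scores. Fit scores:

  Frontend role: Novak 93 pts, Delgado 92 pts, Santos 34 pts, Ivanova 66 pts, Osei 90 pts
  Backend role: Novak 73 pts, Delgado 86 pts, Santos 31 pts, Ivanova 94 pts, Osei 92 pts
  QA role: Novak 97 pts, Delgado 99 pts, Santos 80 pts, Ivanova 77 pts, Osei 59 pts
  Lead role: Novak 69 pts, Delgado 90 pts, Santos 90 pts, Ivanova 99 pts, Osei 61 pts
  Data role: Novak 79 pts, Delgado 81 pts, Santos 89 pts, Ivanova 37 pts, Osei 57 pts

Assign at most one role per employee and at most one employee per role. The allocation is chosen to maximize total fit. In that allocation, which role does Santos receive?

Santos receives Data role.

Optimal: Novak→Frontend role (93 pts), Delgado→QA role (99 pts), Santos→Data role (89 pts), Ivanova→Lead role (99 pts), Osei→Backend role (92 pts) — total 93+99+89+99+92 = 472 pts.
Checked against all permutations: 472 pts is optimal.
Santos's own top role is Lead role (90 pts), but forcing Santos→Lead role and reassigning the rest optimally gives only 452 pts — worse by 20.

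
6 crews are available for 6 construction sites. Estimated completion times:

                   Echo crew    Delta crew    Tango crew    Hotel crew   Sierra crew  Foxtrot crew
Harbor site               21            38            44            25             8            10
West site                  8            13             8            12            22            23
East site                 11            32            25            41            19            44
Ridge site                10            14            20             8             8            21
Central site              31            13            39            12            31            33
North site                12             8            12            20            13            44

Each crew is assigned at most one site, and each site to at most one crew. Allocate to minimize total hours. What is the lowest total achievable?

This is the linear assignment problem.
Optimal: Echo crew→East site (11 hours), Delta crew→North site (8 hours), Tango crew→West site (8 hours), Hotel crew→Central site (12 hours), Sierra crew→Ridge site (8 hours), Foxtrot crew→Harbor site (10 hours) — total 11+8+8+12+8+10 = 57 hours.
Swapping Delta crew↔Sierra crew (Delta crew→Ridge site 14 hours, Sierra crew→North site 13 hours) adds 11.
Checked against all permutations: 57 hours is optimal.

Minimum total: 57 hours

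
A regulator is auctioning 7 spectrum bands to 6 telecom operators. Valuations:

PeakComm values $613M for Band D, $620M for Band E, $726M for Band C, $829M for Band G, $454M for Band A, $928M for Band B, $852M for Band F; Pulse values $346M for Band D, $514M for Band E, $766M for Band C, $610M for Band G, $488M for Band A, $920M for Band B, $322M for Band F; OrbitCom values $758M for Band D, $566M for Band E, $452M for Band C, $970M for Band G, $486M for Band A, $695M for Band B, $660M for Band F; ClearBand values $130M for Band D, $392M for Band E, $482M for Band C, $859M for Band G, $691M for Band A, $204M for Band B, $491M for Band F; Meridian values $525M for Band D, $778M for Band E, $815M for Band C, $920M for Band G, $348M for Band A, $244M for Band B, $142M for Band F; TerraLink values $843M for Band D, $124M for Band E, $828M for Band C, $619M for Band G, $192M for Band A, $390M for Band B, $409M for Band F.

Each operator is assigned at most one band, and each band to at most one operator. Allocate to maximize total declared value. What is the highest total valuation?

Max total: $5091M

This is the linear assignment problem.
Optimal: PeakComm→Band F ($852M), Pulse→Band B ($920M), OrbitCom→Band G ($970M), ClearBand→Band A ($691M), Meridian→Band C ($815M), TerraLink→Band D ($843M) — total 852+920+970+691+815+843 = $5091M.
Column-greedy (each band in turn goes to its best remaining operator) gives $4976M, worse by 115.
Every other assignment is strictly worse.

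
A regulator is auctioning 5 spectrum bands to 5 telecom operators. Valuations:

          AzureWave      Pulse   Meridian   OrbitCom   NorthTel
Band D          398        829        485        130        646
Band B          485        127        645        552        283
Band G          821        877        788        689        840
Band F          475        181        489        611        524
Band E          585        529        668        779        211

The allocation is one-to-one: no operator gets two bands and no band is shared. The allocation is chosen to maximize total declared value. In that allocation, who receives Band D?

Pulse receives Band D.

This is a one-to-one assignment (maximum-weight bipartite matching).
Optimal: AzureWave→Band G ($821M), Pulse→Band D ($829M), Meridian→Band B ($645M), OrbitCom→Band E ($779M), NorthTel→Band F ($524M) — total 821+829+645+779+524 = $3598M.
Row-greedy (each operator in turn takes its best remaining band) gives $3212M, worse by 386.
Next-best assignment: AzureWave→Band F, Pulse→Band D, Meridian→Band B, OrbitCom→Band E, NorthTel→Band G = $3568M.
Pulse's own top band is Band G ($877M), but forcing Pulse→Band G and reassigning the rest optimally gives only $3422M — worse by 176.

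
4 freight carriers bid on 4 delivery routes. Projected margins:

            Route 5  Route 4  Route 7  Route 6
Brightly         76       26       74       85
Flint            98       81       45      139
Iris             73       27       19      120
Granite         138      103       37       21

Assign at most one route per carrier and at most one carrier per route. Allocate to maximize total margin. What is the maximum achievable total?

This is the linear assignment problem.
Optimal: Brightly→Route 7 ($74k), Flint→Route 4 ($81k), Iris→Route 6 ($120k), Granite→Route 5 ($138k) — total 74+81+120+138 = $413k.
Row-greedy (each carrier in turn takes its best remaining route) gives $247k, worse by 166.
Next-best assignment: Brightly→Route 7, Flint→Route 5, Iris→Route 6, Granite→Route 4 = $395k.

Max total: $413k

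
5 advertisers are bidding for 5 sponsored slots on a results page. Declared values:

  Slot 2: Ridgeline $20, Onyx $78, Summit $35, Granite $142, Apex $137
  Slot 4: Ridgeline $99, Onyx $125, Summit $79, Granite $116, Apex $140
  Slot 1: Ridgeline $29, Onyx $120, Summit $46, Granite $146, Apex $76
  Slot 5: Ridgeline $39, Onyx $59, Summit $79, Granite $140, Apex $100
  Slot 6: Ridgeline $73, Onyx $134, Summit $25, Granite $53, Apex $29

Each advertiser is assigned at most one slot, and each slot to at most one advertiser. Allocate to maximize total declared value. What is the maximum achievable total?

Optimal: Ridgeline→Slot 4 ($99), Onyx→Slot 6 ($134), Summit→Slot 5 ($79), Granite→Slot 1 ($146), Apex→Slot 2 ($137) — total 99+134+79+146+137 = $595.
Max-entry greedy (repeatedly take the single best remaining cell) gives $519, worse by 76.
No other one-to-one assignment exceeds $595.

Max total: $595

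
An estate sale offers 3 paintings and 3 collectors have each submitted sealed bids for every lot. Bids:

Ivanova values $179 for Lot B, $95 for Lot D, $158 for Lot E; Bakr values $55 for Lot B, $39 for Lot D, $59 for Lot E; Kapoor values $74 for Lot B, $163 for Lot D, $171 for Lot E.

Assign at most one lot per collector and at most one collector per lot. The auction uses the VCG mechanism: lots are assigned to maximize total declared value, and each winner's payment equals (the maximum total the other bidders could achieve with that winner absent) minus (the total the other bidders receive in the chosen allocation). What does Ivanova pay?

Ivanova pays $4.

Efficient allocation: Ivanova→Lot B ($179), Bakr→Lot E ($59), Kapoor→Lot D ($163); total welfare W = $401.
Ivanova receives Lot B at value $179, so the others get W − 179 = $222.
Without Ivanova: best allocation of the remaining 2 bidders over all 3 lots is Bakr→Lot B ($55), Kapoor→Lot E ($171), total $226.
VCG payment = (others' best without Ivanova) − (others' welfare with Ivanova) = 226 − 222 = $4.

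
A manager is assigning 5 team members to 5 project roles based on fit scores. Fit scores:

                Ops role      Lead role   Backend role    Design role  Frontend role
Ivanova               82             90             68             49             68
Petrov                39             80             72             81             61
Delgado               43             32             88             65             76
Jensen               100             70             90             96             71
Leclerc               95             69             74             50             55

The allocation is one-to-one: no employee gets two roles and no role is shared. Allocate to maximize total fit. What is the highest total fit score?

Optimal: Ivanova→Lead role (90 pts), Petrov→Design role (81 pts), Delgado→Frontend role (76 pts), Jensen→Backend role (90 pts), Leclerc→Ops role (95 pts) — total 90+81+76+90+95 = 432 pts.
Next-best assignment: Ivanova→Lead role, Petrov→Frontend role, Delgado→Backend role, Jensen→Design role, Leclerc→Ops role = 430 pts.
Every other assignment is strictly worse.

Maximum total: 432 pts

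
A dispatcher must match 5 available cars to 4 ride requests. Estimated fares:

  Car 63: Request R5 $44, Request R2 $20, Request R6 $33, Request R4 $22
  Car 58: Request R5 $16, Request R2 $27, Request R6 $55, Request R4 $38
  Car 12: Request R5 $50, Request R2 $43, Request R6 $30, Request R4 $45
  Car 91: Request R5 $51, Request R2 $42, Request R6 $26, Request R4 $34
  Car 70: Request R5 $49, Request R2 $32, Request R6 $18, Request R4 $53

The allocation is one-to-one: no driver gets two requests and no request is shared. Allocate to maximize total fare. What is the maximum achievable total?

This is a one-to-one assignment (maximum-weight bipartite matching).
Optimal: Car 91→Request R5 ($51), Car 12→Request R2 ($43), Car 58→Request R6 ($55), Car 70→Request R4 ($53) — total 51+43+55+53 = $202.
Row-greedy (each driver in turn takes its best remaining request) gives $186, worse by 16.
Next-best assignment: Car 12→Request R5, Car 91→Request R2, Car 58→Request R6, Car 70→Request R4 = $200.
Swapping Car 91↔Car 70 (Car 91→Request R4 $34, Car 70→Request R5 $49) loses 21.

Maximum total: $202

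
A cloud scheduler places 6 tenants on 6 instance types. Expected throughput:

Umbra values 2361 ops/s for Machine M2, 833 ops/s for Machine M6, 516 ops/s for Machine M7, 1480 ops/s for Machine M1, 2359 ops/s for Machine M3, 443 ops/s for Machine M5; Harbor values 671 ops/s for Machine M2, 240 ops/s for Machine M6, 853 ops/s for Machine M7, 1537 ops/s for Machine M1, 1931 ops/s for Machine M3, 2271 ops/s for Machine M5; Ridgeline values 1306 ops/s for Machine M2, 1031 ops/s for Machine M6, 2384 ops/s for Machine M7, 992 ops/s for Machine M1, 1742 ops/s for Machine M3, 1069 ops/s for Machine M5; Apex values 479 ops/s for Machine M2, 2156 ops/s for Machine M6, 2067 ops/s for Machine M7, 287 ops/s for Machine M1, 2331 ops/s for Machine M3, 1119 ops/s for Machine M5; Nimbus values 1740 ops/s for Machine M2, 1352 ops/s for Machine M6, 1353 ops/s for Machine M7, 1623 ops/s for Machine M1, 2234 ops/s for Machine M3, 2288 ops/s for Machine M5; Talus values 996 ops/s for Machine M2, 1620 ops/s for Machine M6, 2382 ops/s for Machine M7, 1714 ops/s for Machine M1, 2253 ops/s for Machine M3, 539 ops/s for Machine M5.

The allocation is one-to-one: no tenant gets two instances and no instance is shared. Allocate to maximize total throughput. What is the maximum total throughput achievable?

Maximum total: 13120 ops/s

This is the linear assignment problem.
Optimal: Umbra→Machine M2 (2361 ops/s), Harbor→Machine M5 (2271 ops/s), Ridgeline→Machine M7 (2384 ops/s), Apex→Machine M6 (2156 ops/s), Nimbus→Machine M3 (2234 ops/s), Talus→Machine M1 (1714 ops/s) — total 2361+2271+2384+2156+2234+1714 = 13120 ops/s.
Row-greedy (each tenant in turn takes its best remaining instance) gives 12590 ops/s, worse by 530.
Every other assignment is strictly worse.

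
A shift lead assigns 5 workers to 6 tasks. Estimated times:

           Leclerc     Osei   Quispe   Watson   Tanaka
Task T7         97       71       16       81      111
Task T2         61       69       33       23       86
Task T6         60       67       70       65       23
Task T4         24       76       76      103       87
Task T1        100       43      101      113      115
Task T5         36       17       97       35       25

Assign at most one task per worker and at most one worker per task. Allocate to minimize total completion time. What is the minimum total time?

Minimum total: 103 min

Treat this as an assignment problem: match each worker to one task.
Optimal: Leclerc→Task T4 (24 min), Osei→Task T5 (17 min), Quispe→Task T7 (16 min), Watson→Task T2 (23 min), Tanaka→Task T6 (23 min) — total 24+17+16+23+23 = 103 min.
Column-greedy (each task in turn goes to its cheapest remaining worker) gives 129 min, worse by 26.
Checked against all permutations: 103 min is optimal.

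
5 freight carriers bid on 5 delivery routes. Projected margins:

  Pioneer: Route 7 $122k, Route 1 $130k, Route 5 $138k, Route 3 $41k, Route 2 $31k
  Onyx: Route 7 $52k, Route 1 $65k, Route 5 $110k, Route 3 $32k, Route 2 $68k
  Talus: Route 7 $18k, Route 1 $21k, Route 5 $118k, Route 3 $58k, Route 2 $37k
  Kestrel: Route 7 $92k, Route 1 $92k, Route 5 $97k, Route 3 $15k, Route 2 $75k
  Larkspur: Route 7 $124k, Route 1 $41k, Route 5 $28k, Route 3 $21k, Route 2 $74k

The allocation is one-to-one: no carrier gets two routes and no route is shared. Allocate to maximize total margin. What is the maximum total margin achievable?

Maximum total: $497k

Optimal: Pioneer→Route 1 ($130k), Onyx→Route 5 ($110k), Talus→Route 3 ($58k), Kestrel→Route 2 ($75k), Larkspur→Route 7 ($124k) — total 130+110+58+75+124 = $497k.
Row-greedy (each carrier in turn takes its best remaining route) gives $397k, worse by 100.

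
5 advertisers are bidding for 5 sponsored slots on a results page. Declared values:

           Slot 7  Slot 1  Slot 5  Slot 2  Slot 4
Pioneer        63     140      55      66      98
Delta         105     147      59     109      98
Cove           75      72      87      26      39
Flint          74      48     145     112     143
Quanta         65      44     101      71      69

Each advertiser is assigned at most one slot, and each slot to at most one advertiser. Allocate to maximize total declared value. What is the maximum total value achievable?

Treat this as an assignment problem: match each advertiser to one slot.
Optimal: Pioneer→Slot 1 ($140), Delta→Slot 2 ($109), Cove→Slot 7 ($75), Flint→Slot 4 ($143), Quanta→Slot 5 ($101) — total 140+109+75+143+101 = $568.
Max-entry greedy (repeatedly take the single best remaining cell) gives $536, worse by 32.
Swapping Flint↔Cove (Flint→Slot 7 $74, Cove→Slot 4 $39) loses 105.

Max total: $568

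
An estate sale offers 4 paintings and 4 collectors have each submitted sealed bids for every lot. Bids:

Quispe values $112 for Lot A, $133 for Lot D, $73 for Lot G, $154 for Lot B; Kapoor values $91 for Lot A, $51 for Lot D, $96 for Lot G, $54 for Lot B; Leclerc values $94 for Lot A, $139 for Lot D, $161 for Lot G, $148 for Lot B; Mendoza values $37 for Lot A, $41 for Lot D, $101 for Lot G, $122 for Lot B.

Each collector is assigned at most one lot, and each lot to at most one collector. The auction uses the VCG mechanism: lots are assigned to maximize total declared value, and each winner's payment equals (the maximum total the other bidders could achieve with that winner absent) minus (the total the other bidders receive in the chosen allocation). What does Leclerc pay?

Efficient allocation: Quispe→Lot D ($133), Kapoor→Lot A ($91), Leclerc→Lot G ($161), Mendoza→Lot B ($122); total welfare W = $507.
Leclerc receives Lot G at value $161, so the others get W − 161 = $346.
Without Leclerc: best allocation of the remaining 3 bidders over all 4 lots is Quispe→Lot D ($133), Kapoor→Lot G ($96), Mendoza→Lot B ($122), total $351.
VCG payment = (others' best without Leclerc) − (others' welfare with Leclerc) = 351 − 346 = $5.

Leclerc pays $5.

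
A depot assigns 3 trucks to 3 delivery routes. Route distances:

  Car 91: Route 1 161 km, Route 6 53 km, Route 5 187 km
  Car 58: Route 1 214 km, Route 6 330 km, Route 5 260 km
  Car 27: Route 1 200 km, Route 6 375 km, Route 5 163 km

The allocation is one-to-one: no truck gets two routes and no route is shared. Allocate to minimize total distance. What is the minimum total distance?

Treat this as an assignment problem: match each truck to one route.
Optimal: Car 91→Route 6 (53 km), Car 58→Route 1 (214 km), Car 27→Route 5 (163 km) — total 53+214+163 = 430 km.
Column-greedy (each route in turn goes to its cheapest remaining truck) gives 654 km, worse by 224.
Next-best assignment: Car 91→Route 6, Car 58→Route 5, Car 27→Route 1 = 513 km.

Minimum total: 430 km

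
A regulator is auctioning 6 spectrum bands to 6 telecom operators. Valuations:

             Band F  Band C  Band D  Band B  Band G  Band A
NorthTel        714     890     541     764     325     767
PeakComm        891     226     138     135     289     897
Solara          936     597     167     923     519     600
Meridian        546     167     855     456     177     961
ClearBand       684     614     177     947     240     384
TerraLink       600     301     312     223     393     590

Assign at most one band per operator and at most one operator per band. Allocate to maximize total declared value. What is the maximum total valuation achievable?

Optimal: NorthTel→Band C ($890M), PeakComm→Band A ($897M), Solara→Band F ($936M), Meridian→Band D ($855M), ClearBand→Band B ($947M), TerraLink→Band G ($393M) — total 890+897+936+855+947+393 = $4918M.
Max-entry greedy (repeatedly take the single best remaining cell) gives $4265M, worse by 653.
Next-best assignment: NorthTel→Band C, PeakComm→Band A, Solara→Band G, Meridian→Band D, ClearBand→Band B, TerraLink→Band F = $4708M.

Max total: $4918M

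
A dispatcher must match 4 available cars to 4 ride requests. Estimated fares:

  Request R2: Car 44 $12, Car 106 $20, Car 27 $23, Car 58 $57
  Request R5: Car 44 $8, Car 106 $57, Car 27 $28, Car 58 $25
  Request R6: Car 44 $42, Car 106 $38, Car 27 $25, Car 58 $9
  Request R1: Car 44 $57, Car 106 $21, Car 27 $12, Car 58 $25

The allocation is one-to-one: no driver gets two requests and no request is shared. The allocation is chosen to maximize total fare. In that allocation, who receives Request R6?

Optimal: Car 44→Request R1 ($57), Car 106→Request R5 ($57), Car 27→Request R6 ($25), Car 58→Request R2 ($57) — total 57+57+25+57 = $196.
Column-greedy (each request in turn goes to its best remaining driver) gives $168, worse by 28.
Swapping Car 27↔Car 106 (Car 27→Request R5 $28, Car 106→Request R6 $38) loses 16.
Checked against all permutations: $196 is optimal.
Car 27's own top request is Request R5 ($28), but forcing Car 27→Request R5 and reassigning the rest optimally gives only $180 — worse by 16.

Car 27 receives Request R6.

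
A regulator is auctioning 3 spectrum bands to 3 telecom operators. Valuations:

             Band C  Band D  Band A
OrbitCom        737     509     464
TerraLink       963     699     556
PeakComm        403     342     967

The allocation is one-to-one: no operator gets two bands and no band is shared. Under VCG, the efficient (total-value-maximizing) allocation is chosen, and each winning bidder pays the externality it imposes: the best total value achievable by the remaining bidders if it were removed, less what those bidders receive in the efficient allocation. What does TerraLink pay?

Efficient allocation: OrbitCom→Band D ($509M), TerraLink→Band C ($963M), PeakComm→Band A ($967M); total welfare W = $2439M.
TerraLink receives Band C at value $963M, so the others get W − 963 = $1476M.
Without TerraLink: best allocation of the remaining 2 bidders over all 3 bands is OrbitCom→Band C ($737M), PeakComm→Band A ($967M), total $1704M.
VCG payment = (others' best without TerraLink) − (others' welfare with TerraLink) = 1704 − 1476 = $228M.

TerraLink pays $228M.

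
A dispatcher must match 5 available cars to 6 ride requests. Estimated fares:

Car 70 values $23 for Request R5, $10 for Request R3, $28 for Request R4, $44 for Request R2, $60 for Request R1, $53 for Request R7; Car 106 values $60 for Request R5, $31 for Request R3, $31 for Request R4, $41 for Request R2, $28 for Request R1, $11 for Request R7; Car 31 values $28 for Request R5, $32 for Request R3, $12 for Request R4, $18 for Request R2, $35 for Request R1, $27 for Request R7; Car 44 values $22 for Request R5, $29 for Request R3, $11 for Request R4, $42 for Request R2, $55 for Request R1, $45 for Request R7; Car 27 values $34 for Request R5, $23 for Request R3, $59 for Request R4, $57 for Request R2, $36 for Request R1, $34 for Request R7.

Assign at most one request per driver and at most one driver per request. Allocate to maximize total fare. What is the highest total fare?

Treat this as an assignment problem: match each driver to one request.
Optimal: Car 70→Request R7 ($53), Car 106→Request R5 ($60), Car 31→Request R3 ($32), Car 44→Request R1 ($55), Car 27→Request R4 ($59) — total 53+60+32+55+59 = $259.
No other one-to-one assignment exceeds $259.

Maximum total: $259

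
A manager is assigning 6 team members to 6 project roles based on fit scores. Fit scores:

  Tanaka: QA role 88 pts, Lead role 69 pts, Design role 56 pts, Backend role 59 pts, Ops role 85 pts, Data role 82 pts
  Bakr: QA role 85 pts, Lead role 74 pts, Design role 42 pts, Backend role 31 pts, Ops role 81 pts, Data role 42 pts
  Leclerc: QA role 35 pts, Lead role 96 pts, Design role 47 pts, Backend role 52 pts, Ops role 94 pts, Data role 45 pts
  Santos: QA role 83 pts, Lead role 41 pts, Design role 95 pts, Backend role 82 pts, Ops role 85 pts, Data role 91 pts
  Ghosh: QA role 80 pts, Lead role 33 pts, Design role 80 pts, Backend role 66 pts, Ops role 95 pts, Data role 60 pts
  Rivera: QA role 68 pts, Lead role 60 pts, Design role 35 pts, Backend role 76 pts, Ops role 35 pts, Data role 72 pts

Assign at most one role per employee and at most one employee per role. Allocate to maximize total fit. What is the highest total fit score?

Max total: 529 pts

This is a one-to-one assignment (maximum-weight bipartite matching).
Optimal: Tanaka→Data role (82 pts), Bakr→QA role (85 pts), Leclerc→Lead role (96 pts), Santos→Design role (95 pts), Ghosh→Ops role (95 pts), Rivera→Backend role (76 pts) — total 82+85+96+95+95+76 = 529 pts.
Column-greedy (each role in turn goes to its best remaining employee) gives 492 pts, worse by 37.
Swapping Bakr↔Santos (Bakr→Design role 42 pts, Santos→QA role 83 pts) loses 55.
Checked against all permutations: 529 pts is optimal.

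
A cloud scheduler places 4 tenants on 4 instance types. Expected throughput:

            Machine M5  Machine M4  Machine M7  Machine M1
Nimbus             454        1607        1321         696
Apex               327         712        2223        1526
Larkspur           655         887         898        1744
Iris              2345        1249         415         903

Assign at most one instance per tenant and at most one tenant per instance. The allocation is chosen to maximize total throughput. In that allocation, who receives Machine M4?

This is the linear assignment problem.
Optimal: Nimbus→Machine M4 (1607 ops/s), Apex→Machine M7 (2223 ops/s), Larkspur→Machine M1 (1744 ops/s), Iris→Machine M5 (2345 ops/s) — total 1607+2223+1744+2345 = 7919 ops/s.

Nimbus receives Machine M4.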